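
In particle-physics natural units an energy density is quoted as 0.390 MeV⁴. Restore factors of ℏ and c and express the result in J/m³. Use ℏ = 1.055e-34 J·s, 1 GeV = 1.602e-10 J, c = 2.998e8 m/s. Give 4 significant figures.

8.118e24 J/m³

[E]/[L]³ = [E]⁴/(ℏc)³; restore (ℏc)⁻³.
1 GeV⁴ → 1/(ℏc)³ × (1 GeV in J)⁴ = 2.082e37 J/m³.
Convert the energy scale: 0.390 MeV⁴ = 3.90e-13 GeV⁴.
Result: 3.90e-13 × 2.082e37 = 8.118e24 J/m³.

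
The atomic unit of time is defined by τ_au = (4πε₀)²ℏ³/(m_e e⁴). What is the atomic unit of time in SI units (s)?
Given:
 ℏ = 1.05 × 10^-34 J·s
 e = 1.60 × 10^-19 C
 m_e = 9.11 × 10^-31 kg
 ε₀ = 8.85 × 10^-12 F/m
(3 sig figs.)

2.40 × 10^-17 s

τ_au = (4πε₀)²ℏ³/(m_e e⁴)
E_h = 4.38 × 10^-18 J
ℏ/E_h = 2.40 × 10^-17 s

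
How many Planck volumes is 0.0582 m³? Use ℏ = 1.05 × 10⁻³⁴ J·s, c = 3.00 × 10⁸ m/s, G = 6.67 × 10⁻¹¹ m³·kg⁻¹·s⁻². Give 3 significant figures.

1.39 × 10¹⁰³

Planck volume: V_P = (ℏG/c³)^(3/2) = 4.18 × 10⁻¹⁰⁵ m³.
0.0582 / 4.18 × 10⁻¹⁰⁵ = 1.39 × 10¹⁰³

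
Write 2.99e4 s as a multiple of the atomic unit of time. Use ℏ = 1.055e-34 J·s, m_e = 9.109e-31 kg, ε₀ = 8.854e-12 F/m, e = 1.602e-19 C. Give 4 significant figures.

1.234e21

atomic unit of time: τ_au = (4πε₀)²ℏ³/(m_e e⁴) = 2.423e-17 s.
2.99e4 / 2.423e-17 = 1.234e21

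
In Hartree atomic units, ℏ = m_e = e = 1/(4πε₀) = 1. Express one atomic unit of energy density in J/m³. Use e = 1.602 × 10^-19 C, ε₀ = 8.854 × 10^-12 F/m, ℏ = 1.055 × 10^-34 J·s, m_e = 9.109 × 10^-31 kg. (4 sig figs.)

2.929 × 10^13 J/m³

From ℏ = m_e = e = 1/(4πε₀) = 1 the energy density scale is u_au = E_h/a₀³ = m_e⁴e¹⁰/((4πε₀)⁵ℏ⁸).
E_h = 4.354 × 10^-18 J
a₀ = 5.297 × 10^-11 m
E_h/a₀³ = 2.929 × 10^13 J/m³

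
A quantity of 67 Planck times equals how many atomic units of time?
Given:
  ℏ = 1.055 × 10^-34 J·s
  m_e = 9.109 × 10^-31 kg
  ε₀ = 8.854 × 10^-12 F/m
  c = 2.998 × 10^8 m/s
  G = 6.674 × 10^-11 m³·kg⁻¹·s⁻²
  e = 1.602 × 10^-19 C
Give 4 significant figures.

1.491 × 10^-25

Planck time: t_P = √(ℏG/c⁵) = 5.392 × 10^-44 s
atomic unit of time: τ_au = (4πε₀)²ℏ³/(m_e e⁴) = 2.423 × 10^-17 s
67 × 5.392 × 10^-44 / 2.423 × 10^-17 = 1.491 × 10^-25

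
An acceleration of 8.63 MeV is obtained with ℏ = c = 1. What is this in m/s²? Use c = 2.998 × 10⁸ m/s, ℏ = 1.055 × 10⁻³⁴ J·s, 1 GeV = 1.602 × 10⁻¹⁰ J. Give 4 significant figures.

Acceleration is [L]/[T]² = c·[E]/ℏ.
1 GeV → c/ℏ × (1 GeV in J) = 4.552 × 10³² m/s².
Convert the energy scale: 8.63 MeV = 8.63 × 10⁻³ GeV.
Result: 8.63 × 10⁻³ × 4.552 × 10³² = 3.929 × 10³⁰ m/s².

3.929 × 10³⁰ m/s²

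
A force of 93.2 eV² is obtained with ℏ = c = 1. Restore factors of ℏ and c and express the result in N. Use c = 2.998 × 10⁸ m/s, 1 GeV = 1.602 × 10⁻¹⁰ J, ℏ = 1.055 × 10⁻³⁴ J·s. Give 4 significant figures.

7.562 × 10⁻¹¹ N

Force is [E]/[L] = [E]²/(ℏc); restore (ℏc)⁻¹.
1 GeV² → 1/(ℏc) × (1 GeV in J)² = 8.114 × 10⁵ N.
Convert the energy scale: 93.2 eV² = 9.32 × 10⁻¹⁷ GeV².
Result: 9.32 × 10⁻¹⁷ × 8.114 × 10⁵ = 7.562 × 10⁻¹¹ N.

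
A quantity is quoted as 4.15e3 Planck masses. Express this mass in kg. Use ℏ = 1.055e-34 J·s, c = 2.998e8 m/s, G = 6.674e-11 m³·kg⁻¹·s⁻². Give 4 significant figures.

One Planck mass: m_P = √(ℏc/G) = 2.177e-8 kg.
4.15e3 × 2.177e-8 kg = 9.034e-5 kg

9.034e-5 kg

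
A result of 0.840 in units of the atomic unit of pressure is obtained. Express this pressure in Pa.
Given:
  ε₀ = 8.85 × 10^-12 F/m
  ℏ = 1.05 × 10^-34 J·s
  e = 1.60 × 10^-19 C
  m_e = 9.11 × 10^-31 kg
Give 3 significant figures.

One atomic unit of pressure: P_au = E_h/a₀³ = m_e⁴e¹⁰/((4πε₀)⁵ℏ⁸) = 3.01 × 10^13 Pa.
0.840 × 3.01 × 10^13 Pa = 2.53 × 10^13 Pa

2.53 × 10^13 Pa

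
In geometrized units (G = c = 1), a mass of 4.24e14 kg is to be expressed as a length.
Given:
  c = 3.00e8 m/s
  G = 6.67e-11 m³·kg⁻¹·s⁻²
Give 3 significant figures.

3.14e-13 m

In G = c = 1 units mass has dimensions of length; the conversion factor is G/c².
4.24e14 kg × (G/c²) = 3.14e-13 m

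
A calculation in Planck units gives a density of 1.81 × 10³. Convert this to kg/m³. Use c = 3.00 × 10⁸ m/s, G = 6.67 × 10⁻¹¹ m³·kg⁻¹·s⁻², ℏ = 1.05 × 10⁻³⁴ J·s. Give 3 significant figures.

One Planck density: ρ_P = c⁵/(ℏG²) = 5.20 × 10⁹⁶ kg/m³.
1.81 × 10³ × 5.20 × 10⁹⁶ kg/m³ = 9.42 × 10⁹⁹ kg/m³

9.42 × 10⁹⁹ kg/m³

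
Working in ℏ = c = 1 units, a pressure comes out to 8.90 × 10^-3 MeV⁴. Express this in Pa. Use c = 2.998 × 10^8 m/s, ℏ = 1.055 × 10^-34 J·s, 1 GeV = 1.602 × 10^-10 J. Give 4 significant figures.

Pressure is [E]/[L]³ = [E]⁴/(ℏc)³.
1 GeV⁴ → 1/(ℏc)³ × (1 GeV in J)⁴ = 2.082 × 10^37 Pa.
Convert the energy scale: 8.90 × 10^-3 MeV⁴ = 8.90 × 10^-15 GeV⁴.
Result: 8.90 × 10^-15 × 2.082 × 10^37 = 1.853 × 10^23 Pa.

1.853 × 10^23 Pa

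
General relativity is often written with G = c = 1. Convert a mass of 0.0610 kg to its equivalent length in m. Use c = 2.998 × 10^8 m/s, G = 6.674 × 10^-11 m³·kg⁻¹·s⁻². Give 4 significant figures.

4.530 × 10^-29 m

In G = c = 1 units mass has dimensions of length; the conversion factor is G/c².
0.0610 kg × (G/c²) = 4.530 × 10^-29 m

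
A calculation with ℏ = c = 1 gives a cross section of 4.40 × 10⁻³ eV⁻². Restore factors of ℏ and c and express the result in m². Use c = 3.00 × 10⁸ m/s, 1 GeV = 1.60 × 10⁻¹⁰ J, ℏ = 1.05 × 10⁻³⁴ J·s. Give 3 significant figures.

1.71 × 10⁻¹⁶ m²

Area is [L]² = [E]⁻²·(ℏc)²; restore (ℏc)².
1 GeV⁻² → (ℏc)² × (1 GeV in J)⁻² = 3.88 × 10⁻³² m².
Convert the energy scale: 4.40 × 10⁻³ eV⁻² = 4.40 × 10¹⁵ GeV⁻².
Result: 4.40 × 10¹⁵ × 3.88 × 10⁻³² = 1.71 × 10⁻¹⁶ m².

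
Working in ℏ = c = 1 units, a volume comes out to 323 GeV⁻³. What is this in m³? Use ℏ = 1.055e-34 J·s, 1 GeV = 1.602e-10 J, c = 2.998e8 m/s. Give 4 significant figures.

Volume is [L]³ = [E]⁻³·(ℏc)³.
1 GeV⁻³ → (ℏc)³ × (1 GeV in J)⁻³ = 7.696e-48 m³.
Result: 323 × 7.696e-48 = 2.486e-45 m³.

2.486e-45 m³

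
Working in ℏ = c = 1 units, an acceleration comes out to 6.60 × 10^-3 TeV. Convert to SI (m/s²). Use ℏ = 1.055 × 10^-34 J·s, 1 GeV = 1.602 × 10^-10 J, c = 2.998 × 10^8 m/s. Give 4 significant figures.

Acceleration is [L]/[T]² = c·[E]/ℏ.
1 GeV → c/ℏ × (1 GeV in J) = 4.552 × 10^32 m/s².
Convert the energy scale: 6.60 × 10^-3 TeV = 6.60 GeV.
Result: 6.60 × 4.552 × 10^32 = 3.005 × 10^33 m/s².

3.005 × 10^33 m/s²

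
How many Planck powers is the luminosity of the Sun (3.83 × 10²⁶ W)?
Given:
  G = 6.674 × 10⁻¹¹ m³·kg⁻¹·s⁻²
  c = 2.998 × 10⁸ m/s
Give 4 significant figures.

1.055 × 10⁻²⁶

Planck power: P_P = c⁵/G = 3.629 × 10⁵² W.
3.83 × 10²⁶ / 3.629 × 10⁵² = 1.055 × 10⁻²⁶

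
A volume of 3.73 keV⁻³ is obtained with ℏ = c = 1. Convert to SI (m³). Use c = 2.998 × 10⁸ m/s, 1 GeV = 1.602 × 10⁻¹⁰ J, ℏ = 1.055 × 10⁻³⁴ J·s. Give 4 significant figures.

Volume is [L]³ = [E]⁻³·(ℏc)³.
1 GeV⁻³ → (ℏc)³ × (1 GeV in J)⁻³ = 7.696 × 10⁻⁴⁸ m³.
Convert the energy scale: 3.73 keV⁻³ = 3.73 × 10¹⁸ GeV⁻³.
Result: 3.73 × 10¹⁸ × 7.696 × 10⁻⁴⁸ = 2.871 × 10⁻²⁹ m³.

2.871 × 10⁻²⁹ m³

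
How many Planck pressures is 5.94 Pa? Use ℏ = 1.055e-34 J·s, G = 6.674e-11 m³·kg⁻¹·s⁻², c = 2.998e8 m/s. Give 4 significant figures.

1.282e-113

Planck pressure: p_P = c⁷/(ℏG²) = 4.632e113 Pa.
5.94 / 4.632e113 = 1.282e-113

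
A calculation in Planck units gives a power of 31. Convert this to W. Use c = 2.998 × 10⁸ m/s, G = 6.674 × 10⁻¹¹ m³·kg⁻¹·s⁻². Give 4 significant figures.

One Planck power: P_P = c⁵/G = 3.629 × 10⁵² W.
31 × 3.629 × 10⁵² W = 1.125 × 10⁵⁴ W

1.125 × 10⁵⁴ W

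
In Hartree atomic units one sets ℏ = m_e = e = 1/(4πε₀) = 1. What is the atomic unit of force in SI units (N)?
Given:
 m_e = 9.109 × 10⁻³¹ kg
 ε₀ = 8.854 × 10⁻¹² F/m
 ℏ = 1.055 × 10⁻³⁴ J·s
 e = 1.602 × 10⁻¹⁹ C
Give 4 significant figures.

F_au = E_h/a₀ = m_e²e⁶/((4πε₀)³ℏ⁴)
E_h = 4.354 × 10⁻¹⁸ J
a₀ = 5.297 × 10⁻¹¹ m
E_h/a₀ = 8.220 × 10⁻⁸ N

8.220 × 10⁻⁸ N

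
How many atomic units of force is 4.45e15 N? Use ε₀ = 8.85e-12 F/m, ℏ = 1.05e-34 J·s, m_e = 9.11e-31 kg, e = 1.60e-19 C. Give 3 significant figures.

atomic unit of force: F_au = E_h/a₀ = m_e²e⁶/((4πε₀)³ℏ⁴) = 8.33e-8 N.
4.45e15 / 8.33e-8 = 5.34e22

5.34e22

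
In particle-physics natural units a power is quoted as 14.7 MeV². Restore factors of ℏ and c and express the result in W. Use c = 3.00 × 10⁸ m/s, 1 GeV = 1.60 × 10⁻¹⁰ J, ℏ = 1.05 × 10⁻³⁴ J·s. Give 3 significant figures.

Power is [E]/[T] = [E]²/ℏ.
1 GeV² → 1/ℏ × (1 GeV in J)² = 2.44 × 10¹⁴ W.
Convert the energy scale: 14.7 MeV² = 1.47 × 10⁻⁵ GeV².
Result: 1.47 × 10⁻⁵ × 2.44 × 10¹⁴ = 3.58 × 10⁹ W.

3.58 × 10⁹ W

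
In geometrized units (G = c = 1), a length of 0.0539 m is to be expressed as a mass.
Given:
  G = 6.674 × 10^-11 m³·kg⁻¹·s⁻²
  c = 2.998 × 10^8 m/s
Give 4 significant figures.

7.259 × 10^25 kg

Length → mass via c²/G.
0.0539 m × (c²/G) = 7.259 × 10^25 kg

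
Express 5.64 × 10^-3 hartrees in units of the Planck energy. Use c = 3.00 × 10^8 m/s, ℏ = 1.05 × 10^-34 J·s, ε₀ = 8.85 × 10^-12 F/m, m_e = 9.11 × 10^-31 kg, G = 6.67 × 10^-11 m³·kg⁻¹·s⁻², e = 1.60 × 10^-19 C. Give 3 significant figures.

1.26 × 10^-29

hartree: E_h = m_e e⁴/(4πε₀ℏ)² = 4.38 × 10^-18 J
Planck energy: E_P = √(ℏc⁵/G) = 1.96 × 10^9 J
5.64 × 10^-3 × 4.38 × 10^-18 / 1.96 × 10^9 = 1.26 × 10^-29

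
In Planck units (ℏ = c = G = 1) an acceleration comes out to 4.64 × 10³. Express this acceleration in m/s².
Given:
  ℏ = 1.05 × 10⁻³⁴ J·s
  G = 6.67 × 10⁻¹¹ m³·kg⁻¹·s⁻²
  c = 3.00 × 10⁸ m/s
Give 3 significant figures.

One Planck acceleration: a_P = √(c⁷/(ℏG)) = 5.59 × 10⁵¹ m/s².
4.64 × 10³ × 5.59 × 10⁵¹ m/s² = 2.59 × 10⁵⁵ m/s²

2.59 × 10⁵⁵ m/s²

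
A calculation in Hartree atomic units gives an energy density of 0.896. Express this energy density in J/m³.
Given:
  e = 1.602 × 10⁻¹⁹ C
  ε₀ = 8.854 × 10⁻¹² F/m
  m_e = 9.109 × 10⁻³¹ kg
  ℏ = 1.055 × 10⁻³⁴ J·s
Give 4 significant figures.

2.625 × 10¹³ J/m³

One atomic unit of energy density: u_au = E_h/a₀³ = m_e⁴e¹⁰/((4πε₀)⁵ℏ⁸) = 2.929 × 10¹³ J/m³.
0.896 × 2.929 × 10¹³ J/m³ = 2.625 × 10¹³ J/m³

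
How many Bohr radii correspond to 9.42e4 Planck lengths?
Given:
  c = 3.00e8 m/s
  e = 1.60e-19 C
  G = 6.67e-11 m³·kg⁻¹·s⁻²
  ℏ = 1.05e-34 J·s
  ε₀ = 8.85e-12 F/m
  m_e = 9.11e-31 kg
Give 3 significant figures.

Planck length: ℓ_P = √(ℏG/c³) = 1.61e-35 m
Bohr radius: a₀ = 4πε₀ℏ²/(m_e e²) = 5.26e-11 m
9.42e4 × 1.61e-35 / 5.26e-11 = 2.89e-20

2.89e-20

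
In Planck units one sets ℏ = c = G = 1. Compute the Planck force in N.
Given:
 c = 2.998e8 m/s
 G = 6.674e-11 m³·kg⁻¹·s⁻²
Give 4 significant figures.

F_P = c⁴/G
  = 8.078e33 / 6.674e-11
  = 1.210e44 N

1.210e44 N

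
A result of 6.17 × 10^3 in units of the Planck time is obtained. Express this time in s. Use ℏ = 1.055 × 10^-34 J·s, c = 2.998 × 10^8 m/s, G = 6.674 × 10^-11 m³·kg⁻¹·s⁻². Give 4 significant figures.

One Planck time: t_P = √(ℏG/c⁵) = 5.392 × 10^-44 s.
6.17 × 10^3 × 5.392 × 10^-44 s = 3.327 × 10^-40 s

3.327 × 10^-40 s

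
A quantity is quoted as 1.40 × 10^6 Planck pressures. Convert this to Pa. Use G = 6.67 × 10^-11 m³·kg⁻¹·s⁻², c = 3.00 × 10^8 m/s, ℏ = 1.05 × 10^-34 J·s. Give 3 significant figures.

One Planck pressure: p_P = c⁷/(ℏG²) = 4.68 × 10^113 Pa.
1.40 × 10^6 × 4.68 × 10^113 Pa = 6.55 × 10^119 Pa

6.55 × 10^119 Pa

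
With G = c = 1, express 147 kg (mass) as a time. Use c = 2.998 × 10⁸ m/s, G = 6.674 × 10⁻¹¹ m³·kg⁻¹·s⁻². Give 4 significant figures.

Mass → time via G/c³.
147 kg × (G/c³) = 3.641 × 10⁻³⁴ s

3.641 × 10⁻³⁴ s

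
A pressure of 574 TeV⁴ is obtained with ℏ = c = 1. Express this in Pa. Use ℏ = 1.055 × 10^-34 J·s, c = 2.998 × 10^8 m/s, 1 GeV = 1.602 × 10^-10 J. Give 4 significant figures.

Pressure is [E]/[L]³ = [E]⁴/(ℏc)³.
1 GeV⁴ → 1/(ℏc)³ × (1 GeV in J)⁴ = 2.082 × 10^37 Pa.
Convert the energy scale: 574 TeV⁴ = 5.74 × 10^14 GeV⁴.
Result: 5.74 × 10^14 × 2.082 × 10^37 = 1.195 × 10^52 Pa.

1.195 × 10^52 Pa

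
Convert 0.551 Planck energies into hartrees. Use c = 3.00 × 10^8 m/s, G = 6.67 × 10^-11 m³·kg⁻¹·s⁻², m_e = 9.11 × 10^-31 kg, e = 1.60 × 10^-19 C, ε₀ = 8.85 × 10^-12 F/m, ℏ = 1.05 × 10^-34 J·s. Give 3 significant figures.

Planck energy: E_P = √(ℏc⁵/G) = 1.96 × 10^9 J
hartree: E_h = m_e e⁴/(4πε₀ℏ)² = 4.38 × 10^-18 J
0.551 × 1.96 × 10^9 / 4.38 × 10^-18 = 2.46 × 10^26

2.46 × 10^26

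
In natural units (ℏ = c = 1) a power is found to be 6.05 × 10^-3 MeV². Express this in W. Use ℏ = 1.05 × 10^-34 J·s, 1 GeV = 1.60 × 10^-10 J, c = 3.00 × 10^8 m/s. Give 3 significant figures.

Power is [E]/[T] = [E]²/ℏ.
1 GeV² → 1/ℏ × (1 GeV in J)² = 2.44 × 10^14 W.
Convert the energy scale: 6.05 × 10^-3 MeV² = 6.05 × 10^-9 GeV².
Result: 6.05 × 10^-9 × 2.44 × 10^14 = 1.48 × 10^6 W.

1.48 × 10^6 W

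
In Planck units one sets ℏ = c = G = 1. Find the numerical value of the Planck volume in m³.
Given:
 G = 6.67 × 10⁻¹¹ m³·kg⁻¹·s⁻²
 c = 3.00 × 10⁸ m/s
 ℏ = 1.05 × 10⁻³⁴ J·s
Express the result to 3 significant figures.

4.18 × 10⁻¹⁰⁵ m³

V_P = (ℏG/c³)^(3/2)
  = √(1.75 × 10⁻²⁰⁹)
  = 4.18 × 10⁻¹⁰⁵ m³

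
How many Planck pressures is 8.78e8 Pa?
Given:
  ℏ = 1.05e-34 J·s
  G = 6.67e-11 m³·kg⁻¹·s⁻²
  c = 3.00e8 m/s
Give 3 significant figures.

1.88e-105

Planck pressure: p_P = c⁷/(ℏG²) = 4.68e113 Pa.
8.78e8 / 4.68e113 = 1.88e-105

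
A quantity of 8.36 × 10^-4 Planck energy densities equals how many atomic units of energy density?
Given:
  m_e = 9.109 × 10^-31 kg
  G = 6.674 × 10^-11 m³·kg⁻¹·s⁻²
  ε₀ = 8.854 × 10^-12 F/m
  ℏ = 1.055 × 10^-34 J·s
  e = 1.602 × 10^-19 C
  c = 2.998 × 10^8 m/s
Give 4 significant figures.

1.322 × 10^97

Planck energy density: u_P = c⁷/(ℏG²) = 4.632 × 10^113 J/m³
atomic unit of energy density: u_au = E_h/a₀³ = m_e⁴e¹⁰/((4πε₀)⁵ℏ⁸) = 2.929 × 10^13 J/m³
8.36 × 10^-4 × 4.632 × 10^113 / 2.929 × 10^13 = 1.322 × 10^97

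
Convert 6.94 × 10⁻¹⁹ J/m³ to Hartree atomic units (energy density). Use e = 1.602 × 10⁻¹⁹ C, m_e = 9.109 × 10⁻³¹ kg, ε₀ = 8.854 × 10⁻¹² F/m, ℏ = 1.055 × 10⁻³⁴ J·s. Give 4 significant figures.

atomic unit of energy density: u_au = E_h/a₀³ = m_e⁴e¹⁰/((4πε₀)⁵ℏ⁸) = 2.929 × 10¹³ J/m³.
6.94 × 10⁻¹⁹ / 2.929 × 10¹³ = 2.369 × 10⁻³²

2.369 × 10⁻³²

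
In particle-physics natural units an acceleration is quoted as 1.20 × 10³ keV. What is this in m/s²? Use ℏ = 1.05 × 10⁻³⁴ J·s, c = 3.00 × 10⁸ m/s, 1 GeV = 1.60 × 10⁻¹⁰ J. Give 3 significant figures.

Acceleration is [L]/[T]² = c·[E]/ℏ.
1 GeV → c/ℏ × (1 GeV in J) = 4.57 × 10³² m/s².
Convert the energy scale: 1.20 × 10³ keV = 1.20 × 10⁻³ GeV.
Result: 1.20 × 10⁻³ × 4.57 × 10³² = 5.49 × 10²⁹ m/s².

5.49 × 10²⁹ m/s²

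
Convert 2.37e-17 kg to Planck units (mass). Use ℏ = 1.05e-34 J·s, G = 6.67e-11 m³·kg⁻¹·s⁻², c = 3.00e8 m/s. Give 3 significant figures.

1.09e-9

Planck mass: m_P = √(ℏc/G) = 2.17e-8 kg.
2.37e-17 / 2.17e-8 = 1.09e-9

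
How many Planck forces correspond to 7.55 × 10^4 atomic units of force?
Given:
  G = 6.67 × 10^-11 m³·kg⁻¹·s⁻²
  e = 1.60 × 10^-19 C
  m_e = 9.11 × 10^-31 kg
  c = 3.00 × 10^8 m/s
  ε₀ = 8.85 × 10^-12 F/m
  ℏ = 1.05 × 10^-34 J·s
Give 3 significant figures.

atomic unit of force: F_au = E_h/a₀ = m_e²e⁶/((4πε₀)³ℏ⁴) = 8.33 × 10^-8 N
Planck force: F_P = c⁴/G = 1.21 × 10^44 N
7.55 × 10^4 × 8.33 × 10^-8 / 1.21 × 10^44 = 5.18 × 10^-47

5.18 × 10^-47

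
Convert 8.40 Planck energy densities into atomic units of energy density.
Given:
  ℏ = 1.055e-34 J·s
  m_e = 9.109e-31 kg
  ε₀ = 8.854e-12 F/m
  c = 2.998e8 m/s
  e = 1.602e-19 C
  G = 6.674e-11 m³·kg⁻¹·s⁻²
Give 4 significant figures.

Planck energy density: u_P = c⁷/(ℏG²) = 4.632e113 J/m³
atomic unit of energy density: u_au = E_h/a₀³ = m_e⁴e¹⁰/((4πε₀)⁵ℏ⁸) = 2.929e13 J/m³
8.40 × 4.632e113 / 2.929e13 = 1.328e101

1.328e101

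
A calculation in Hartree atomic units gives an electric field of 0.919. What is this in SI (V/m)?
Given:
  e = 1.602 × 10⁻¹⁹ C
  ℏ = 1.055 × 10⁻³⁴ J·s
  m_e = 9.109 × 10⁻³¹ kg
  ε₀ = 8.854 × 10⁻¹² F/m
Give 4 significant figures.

One atomic unit of electric field: E_au = E_h/(e a₀) = m_e²e⁵/((4πε₀)³ℏ⁴) = 5.131 × 10¹¹ V/m.
0.919 × 5.131 × 10¹¹ V/m = 4.715 × 10¹¹ V/m

4.715 × 10¹¹ V/m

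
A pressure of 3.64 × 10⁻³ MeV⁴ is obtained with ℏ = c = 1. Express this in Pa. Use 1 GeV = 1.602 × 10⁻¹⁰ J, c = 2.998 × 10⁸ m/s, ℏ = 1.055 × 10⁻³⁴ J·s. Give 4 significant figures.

Pressure is [E]/[L]³ = [E]⁴/(ℏc)³.
1 GeV⁴ → 1/(ℏc)³ × (1 GeV in J)⁴ = 2.082 × 10³⁷ Pa.
Convert the energy scale: 3.64 × 10⁻³ MeV⁴ = 3.64 × 10⁻¹⁵ GeV⁴.
Result: 3.64 × 10⁻¹⁵ × 2.082 × 10³⁷ = 7.577 × 10²² Pa.

7.577 × 10²² Pa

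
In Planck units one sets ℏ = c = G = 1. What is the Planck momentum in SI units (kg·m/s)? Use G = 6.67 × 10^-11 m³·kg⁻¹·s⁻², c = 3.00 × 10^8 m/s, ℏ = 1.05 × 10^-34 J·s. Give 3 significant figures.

6.52 kg·m/s

p_P = √(ℏc³/G)
  = √(42.5)
  = 6.52 kg·m/s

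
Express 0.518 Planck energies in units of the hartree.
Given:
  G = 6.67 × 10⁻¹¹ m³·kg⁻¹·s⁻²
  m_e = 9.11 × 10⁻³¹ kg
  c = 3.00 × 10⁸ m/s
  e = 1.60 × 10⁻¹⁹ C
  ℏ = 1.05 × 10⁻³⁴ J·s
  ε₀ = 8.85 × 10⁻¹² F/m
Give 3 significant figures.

2.31 × 10²⁶

Planck energy: E_P = √(ℏc⁵/G) = 1.96 × 10⁹ J
hartree: E_h = m_e e⁴/(4πε₀ℏ)² = 4.38 × 10⁻¹⁸ J
0.518 × 1.96 × 10⁹ / 4.38 × 10⁻¹⁸ = 2.31 × 10²⁶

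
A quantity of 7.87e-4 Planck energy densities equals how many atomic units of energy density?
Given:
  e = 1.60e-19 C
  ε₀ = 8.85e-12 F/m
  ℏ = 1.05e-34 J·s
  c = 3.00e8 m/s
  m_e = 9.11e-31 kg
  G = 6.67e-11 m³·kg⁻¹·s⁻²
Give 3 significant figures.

Planck energy density: u_P = c⁷/(ℏG²) = 4.68e113 J/m³
atomic unit of energy density: u_au = E_h/a₀³ = m_e⁴e¹⁰/((4πε₀)⁵ℏ⁸) = 3.01e13 J/m³
7.87e-4 × 4.68e113 / 3.01e13 = 1.22e97

1.22e97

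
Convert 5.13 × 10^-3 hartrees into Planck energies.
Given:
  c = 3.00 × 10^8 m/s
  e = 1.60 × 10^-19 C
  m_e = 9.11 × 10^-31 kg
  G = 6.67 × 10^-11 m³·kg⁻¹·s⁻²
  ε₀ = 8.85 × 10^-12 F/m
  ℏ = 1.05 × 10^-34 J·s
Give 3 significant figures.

hartree: E_h = m_e e⁴/(4πε₀ℏ)² = 4.38 × 10^-18 J
Planck energy: E_P = √(ℏc⁵/G) = 1.96 × 10^9 J
5.13 × 10^-3 × 4.38 × 10^-18 / 1.96 × 10^9 = 1.15 × 10^-29

1.15 × 10^-29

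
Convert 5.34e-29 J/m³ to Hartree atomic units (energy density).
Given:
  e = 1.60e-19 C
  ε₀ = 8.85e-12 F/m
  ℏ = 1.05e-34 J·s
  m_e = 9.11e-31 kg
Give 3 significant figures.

1.77e-42

atomic unit of energy density: u_au = E_h/a₀³ = m_e⁴e¹⁰/((4πε₀)⁵ℏ⁸) = 3.01e13 J/m³.
5.34e-29 / 3.01e13 = 1.77e-42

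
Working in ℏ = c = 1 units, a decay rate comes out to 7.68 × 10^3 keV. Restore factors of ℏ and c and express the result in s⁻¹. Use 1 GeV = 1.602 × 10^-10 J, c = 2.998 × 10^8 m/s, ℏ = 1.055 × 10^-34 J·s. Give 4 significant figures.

1.166 × 10^22 s⁻¹

A rate is [E]/ℏ; divide by ℏ.
1 GeV → 1/ℏ × (1 GeV in J) = 1.518 × 10^24 s⁻¹.
Convert the energy scale: 7.68 × 10^3 keV = 7.68 × 10^-3 GeV.
Result: 7.68 × 10^-3 × 1.518 × 10^24 = 1.166 × 10^22 s⁻¹.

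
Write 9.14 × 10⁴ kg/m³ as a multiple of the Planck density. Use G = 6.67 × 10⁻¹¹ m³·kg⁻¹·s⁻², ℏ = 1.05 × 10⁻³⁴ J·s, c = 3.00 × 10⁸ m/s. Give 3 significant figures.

Planck density: ρ_P = c⁵/(ℏG²) = 5.20 × 10⁹⁶ kg/m³.
9.14 × 10⁴ / 5.20 × 10⁹⁶ = 1.76 × 10⁻⁹²

1.76 × 10⁻⁹²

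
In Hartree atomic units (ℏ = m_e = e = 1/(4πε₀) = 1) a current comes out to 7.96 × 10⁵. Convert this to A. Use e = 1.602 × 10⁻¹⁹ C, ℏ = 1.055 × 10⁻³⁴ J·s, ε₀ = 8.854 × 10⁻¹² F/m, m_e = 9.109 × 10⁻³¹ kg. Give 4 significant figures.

5.263 × 10³ A

One atomic unit of electric current: I_au = e E_h/ℏ = m_e e⁵/((4πε₀)²ℏ³) = 6.612 × 10⁻³ A.
7.96 × 10⁵ × 6.612 × 10⁻³ A = 5.263 × 10³ A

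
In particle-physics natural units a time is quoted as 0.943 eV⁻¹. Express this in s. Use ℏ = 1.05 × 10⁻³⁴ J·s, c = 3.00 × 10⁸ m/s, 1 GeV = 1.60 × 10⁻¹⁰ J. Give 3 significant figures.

6.19 × 10⁻¹⁶ s

A time is [E]⁻¹ in ℏ=c=1; restore one factor of ℏ.
1 GeV⁻¹ → ℏ × (1 GeV in J)⁻¹ = 6.56 × 10⁻²⁵ s.
Convert the energy scale: 0.943 eV⁻¹ = 9.43 × 10⁸ GeV⁻¹.
Result: 9.43 × 10⁸ × 6.56 × 10⁻²⁵ = 6.19 × 10⁻¹⁶ s.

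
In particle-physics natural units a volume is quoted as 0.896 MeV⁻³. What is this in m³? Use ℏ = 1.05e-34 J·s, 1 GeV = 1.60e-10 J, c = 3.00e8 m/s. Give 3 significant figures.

Volume is [L]³ = [E]⁻³·(ℏc)³.
1 GeV⁻³ → (ℏc)³ × (1 GeV in J)⁻³ = 7.63e-48 m³.
Convert the energy scale: 0.896 MeV⁻³ = 8.96e8 GeV⁻³.
Result: 8.96e8 × 7.63e-48 = 6.84e-39 m³.

6.84e-39 m³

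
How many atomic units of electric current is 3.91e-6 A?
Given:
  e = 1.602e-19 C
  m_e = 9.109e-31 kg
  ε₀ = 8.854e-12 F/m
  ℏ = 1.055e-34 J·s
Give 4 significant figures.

atomic unit of electric current: I_au = e E_h/ℏ = m_e e⁵/((4πε₀)²ℏ³) = 6.612e-3 A.
3.91e-6 / 6.612e-3 = 5.914e-4

5.914e-4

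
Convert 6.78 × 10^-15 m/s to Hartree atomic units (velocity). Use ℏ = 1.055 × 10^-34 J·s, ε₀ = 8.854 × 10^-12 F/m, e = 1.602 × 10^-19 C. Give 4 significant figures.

atomic unit of velocity: v_au = e²/(4πε₀ℏ) = 2.186 × 10^6 m/s.
6.78 × 10^-15 / 2.186 × 10^6 = 3.101 × 10^-21

3.101 × 10^-21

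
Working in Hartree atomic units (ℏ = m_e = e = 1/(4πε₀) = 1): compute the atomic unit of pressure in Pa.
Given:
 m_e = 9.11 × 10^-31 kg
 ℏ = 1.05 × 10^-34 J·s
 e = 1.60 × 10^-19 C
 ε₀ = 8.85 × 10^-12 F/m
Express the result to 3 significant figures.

3.01 × 10^13 Pa

From ℏ = m_e = e = 1/(4πε₀) = 1 the pressure scale is P_au = E_h/a₀³ = m_e⁴e¹⁰/((4πε₀)⁵ℏ⁸).
E_h = 4.38 × 10^-18 J
a₀ = 5.26 × 10^-11 m
E_h/a₀³ = 3.01 × 10^13 Pa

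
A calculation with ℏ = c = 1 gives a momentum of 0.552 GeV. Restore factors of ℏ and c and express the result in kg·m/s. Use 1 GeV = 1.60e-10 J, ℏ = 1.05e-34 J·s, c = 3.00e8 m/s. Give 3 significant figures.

Momentum is [E]/c; divide by c.
1 GeV → 1/c × (1 GeV in J) = 5.33e-19 kg·m/s.
Result: 0.552 × 5.33e-19 = 2.94e-19 kg·m/s.

2.94e-19 kg·m/s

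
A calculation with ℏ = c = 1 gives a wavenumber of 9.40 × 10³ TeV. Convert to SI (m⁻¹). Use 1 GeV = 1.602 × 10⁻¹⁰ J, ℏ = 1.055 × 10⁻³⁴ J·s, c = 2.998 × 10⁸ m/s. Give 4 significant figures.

Inverse length is [E]/(ℏc).
1 GeV → 1/(ℏc) × (1 GeV in J) = 5.065 × 10¹⁵ m⁻¹.
Convert the energy scale: 9.40 × 10³ TeV = 9.40 × 10⁶ GeV.
Result: 9.40 × 10⁶ × 5.065 × 10¹⁵ = 4.761 × 10²² m⁻¹.

4.761 × 10²² m⁻¹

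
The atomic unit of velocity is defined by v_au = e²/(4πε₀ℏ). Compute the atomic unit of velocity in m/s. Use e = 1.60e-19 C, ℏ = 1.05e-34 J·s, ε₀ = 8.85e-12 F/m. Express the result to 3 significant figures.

2.19e6 m/s

v_au = e²/(4πε₀ℏ)
  = 2.56e-38 / 1.17e-44
  = 2.19e6 m/s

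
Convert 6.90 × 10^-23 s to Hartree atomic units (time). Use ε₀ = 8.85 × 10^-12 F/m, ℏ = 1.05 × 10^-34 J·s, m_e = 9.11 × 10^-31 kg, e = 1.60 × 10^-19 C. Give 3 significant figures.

2.88 × 10^-6

atomic unit of time: τ_au = (4πε₀)²ℏ³/(m_e e⁴) = 2.40 × 10^-17 s.
6.90 × 10^-23 / 2.40 × 10^-17 = 2.88 × 10^-6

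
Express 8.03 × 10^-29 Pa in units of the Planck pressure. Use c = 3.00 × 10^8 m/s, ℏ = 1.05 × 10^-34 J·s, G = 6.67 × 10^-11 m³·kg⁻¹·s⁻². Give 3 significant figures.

1.72 × 10^-142

Planck pressure: p_P = c⁷/(ℏG²) = 4.68 × 10^113 Pa.
8.03 × 10^-29 / 4.68 × 10^113 = 1.72 × 10^-142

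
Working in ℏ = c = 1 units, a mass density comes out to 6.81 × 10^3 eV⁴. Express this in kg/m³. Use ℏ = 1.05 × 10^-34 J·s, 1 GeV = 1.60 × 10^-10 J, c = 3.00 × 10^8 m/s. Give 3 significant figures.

Mass density is [E]/(c²[L]³) = [E]⁴/(ℏ³c⁵).
1 GeV⁴ → 1/(ℏ³c⁵) × (1 GeV in J)⁴ = 2.33 × 10^20 kg/m³.
Convert the energy scale: 6.81 × 10^3 eV⁴ = 6.81 × 10^-33 GeV⁴.
Result: 6.81 × 10^-33 × 2.33 × 10^20 = 1.59 × 10^-12 kg/m³.

1.59 × 10^-12 kg/m³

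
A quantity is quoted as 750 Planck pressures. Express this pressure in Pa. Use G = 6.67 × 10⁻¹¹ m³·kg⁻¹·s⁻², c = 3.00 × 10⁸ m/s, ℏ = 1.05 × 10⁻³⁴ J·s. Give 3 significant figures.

3.51 × 10¹¹⁶ Pa

One Planck pressure: p_P = c⁷/(ℏG²) = 4.68 × 10¹¹³ Pa.
750 × 4.68 × 10¹¹³ Pa = 3.51 × 10¹¹⁶ Pa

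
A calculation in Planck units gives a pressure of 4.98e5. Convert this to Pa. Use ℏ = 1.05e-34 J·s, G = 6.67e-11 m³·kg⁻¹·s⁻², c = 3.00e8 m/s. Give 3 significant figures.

One Planck pressure: p_P = c⁷/(ℏG²) = 4.68e113 Pa.
4.98e5 × 4.68e113 Pa = 2.33e119 Pa

2.33e119 Pa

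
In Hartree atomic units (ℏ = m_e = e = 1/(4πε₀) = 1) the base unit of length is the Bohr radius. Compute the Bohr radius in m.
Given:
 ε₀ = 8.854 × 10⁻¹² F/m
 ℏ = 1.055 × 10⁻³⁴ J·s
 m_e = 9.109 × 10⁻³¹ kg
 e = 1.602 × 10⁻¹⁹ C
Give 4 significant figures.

5.297 × 10⁻¹¹ m

a₀ = 4πε₀ℏ²/(m_e e²)
  = 1.238 × 10⁻⁷⁸ / 2.338 × 10⁻⁶⁸
  = 5.297 × 10⁻¹¹ m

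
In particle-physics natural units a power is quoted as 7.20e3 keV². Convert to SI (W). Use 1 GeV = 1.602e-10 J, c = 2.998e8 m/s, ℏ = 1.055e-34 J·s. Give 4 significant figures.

1.751e6 W

Power is [E]/[T] = [E]²/ℏ.
1 GeV² → 1/ℏ × (1 GeV in J)² = 2.433e14 W.
Convert the energy scale: 7.20e3 keV² = 7.20e-9 GeV².
Result: 7.20e-9 × 2.433e14 = 1.751e6 W.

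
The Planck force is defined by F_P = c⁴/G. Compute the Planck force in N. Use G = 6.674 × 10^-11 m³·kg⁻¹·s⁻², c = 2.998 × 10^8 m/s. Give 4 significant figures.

F_P = c⁴/G
  = 8.078 × 10^33 / 6.674 × 10^-11
  = 1.210 × 10^44 N

1.210 × 10^44 N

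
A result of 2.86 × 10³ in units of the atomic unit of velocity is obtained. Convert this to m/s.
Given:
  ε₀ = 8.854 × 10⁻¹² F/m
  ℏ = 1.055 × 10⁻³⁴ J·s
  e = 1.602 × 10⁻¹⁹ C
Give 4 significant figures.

One atomic unit of velocity: v_au = e²/(4πε₀ℏ) = 2.186 × 10⁶ m/s.
2.86 × 10³ × 2.186 × 10⁶ m/s = 6.253 × 10⁹ m/s

6.253 × 10⁹ m/s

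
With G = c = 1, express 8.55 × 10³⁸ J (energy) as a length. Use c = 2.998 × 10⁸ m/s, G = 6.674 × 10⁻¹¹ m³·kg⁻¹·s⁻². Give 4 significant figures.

7.064 × 10⁻⁶ m

Energy → length via G/c⁴.
8.55 × 10³⁸ J × (G/c⁴) = 7.064 × 10⁻⁶ m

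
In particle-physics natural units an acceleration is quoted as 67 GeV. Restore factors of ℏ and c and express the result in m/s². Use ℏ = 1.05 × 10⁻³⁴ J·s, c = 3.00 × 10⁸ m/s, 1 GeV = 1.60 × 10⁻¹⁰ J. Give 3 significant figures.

Acceleration is [L]/[T]² = c·[E]/ℏ.
1 GeV → c/ℏ × (1 GeV in J) = 4.57 × 10³² m/s².
Result: 67 × 4.57 × 10³² = 3.06 × 10³⁴ m/s².

3.06 × 10³⁴ m/s²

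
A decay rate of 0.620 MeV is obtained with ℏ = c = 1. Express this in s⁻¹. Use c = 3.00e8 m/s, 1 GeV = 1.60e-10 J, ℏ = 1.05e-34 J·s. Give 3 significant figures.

9.45e20 s⁻¹

A rate is [E]/ℏ; divide by ℏ.
1 GeV → 1/ℏ × (1 GeV in J) = 1.52e24 s⁻¹.
Convert the energy scale: 0.620 MeV = 6.20e-4 GeV.
Result: 6.20e-4 × 1.52e24 = 9.45e20 s⁻¹.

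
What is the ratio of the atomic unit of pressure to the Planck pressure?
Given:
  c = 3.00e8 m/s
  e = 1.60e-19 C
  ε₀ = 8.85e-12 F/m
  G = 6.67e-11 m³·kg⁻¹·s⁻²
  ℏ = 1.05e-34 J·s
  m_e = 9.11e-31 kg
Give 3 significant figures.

6.44e-101

atomic unit of pressure: P_au = E_h/a₀³ = m_e⁴e¹⁰/((4πε₀)⁵ℏ⁸) = 3.01e13 Pa
Planck pressure: p_P = c⁷/(ℏG²) = 4.68e113 Pa
ratio = 3.01e13 / 4.68e113 = 6.44e-101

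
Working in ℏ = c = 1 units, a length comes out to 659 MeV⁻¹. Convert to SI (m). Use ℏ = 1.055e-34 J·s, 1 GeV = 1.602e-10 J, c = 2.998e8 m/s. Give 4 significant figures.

1.301e-10 m

A length is [E]⁻¹ in ℏ=c=1; restore one factor of ℏc.
1 GeV⁻¹ → ℏc × (1 GeV in J)⁻¹ = 1.974e-16 m.
Convert the energy scale: 659 MeV⁻¹ = 6.59e5 GeV⁻¹.
Result: 6.59e5 × 1.974e-16 = 1.301e-10 m.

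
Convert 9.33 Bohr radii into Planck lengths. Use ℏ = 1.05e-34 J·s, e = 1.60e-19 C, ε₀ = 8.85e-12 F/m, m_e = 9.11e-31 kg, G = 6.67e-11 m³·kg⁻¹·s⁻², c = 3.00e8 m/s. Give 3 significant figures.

Bohr radius: a₀ = 4πε₀ℏ²/(m_e e²) = 5.26e-11 m
Planck length: ℓ_P = √(ℏG/c³) = 1.61e-35 m
9.33 × 5.26e-11 / 1.61e-35 = 3.05e25

3.05e25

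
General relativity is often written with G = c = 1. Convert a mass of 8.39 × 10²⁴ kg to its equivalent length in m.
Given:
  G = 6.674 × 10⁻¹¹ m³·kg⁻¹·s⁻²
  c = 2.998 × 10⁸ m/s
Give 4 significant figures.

6.230 × 10⁻³ m

In G = c = 1 units mass has dimensions of length; the conversion factor is G/c².
8.39 × 10²⁴ kg × (G/c²) = 6.230 × 10⁻³ m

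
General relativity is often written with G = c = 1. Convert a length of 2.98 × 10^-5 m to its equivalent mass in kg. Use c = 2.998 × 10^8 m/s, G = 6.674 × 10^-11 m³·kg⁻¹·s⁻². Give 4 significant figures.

Length → mass via c²/G.
2.98 × 10^-5 m × (c²/G) = 4.013 × 10^22 kg

4.013 × 10^22 kg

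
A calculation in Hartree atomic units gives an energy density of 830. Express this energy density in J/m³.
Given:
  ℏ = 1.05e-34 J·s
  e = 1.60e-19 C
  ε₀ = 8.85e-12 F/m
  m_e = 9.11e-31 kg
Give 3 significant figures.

2.50e16 J/m³

One atomic unit of energy density: u_au = E_h/a₀³ = m_e⁴e¹⁰/((4πε₀)⁵ℏ⁸) = 3.01e13 J/m³.
830 × 3.01e13 J/m³ = 2.50e16 J/m³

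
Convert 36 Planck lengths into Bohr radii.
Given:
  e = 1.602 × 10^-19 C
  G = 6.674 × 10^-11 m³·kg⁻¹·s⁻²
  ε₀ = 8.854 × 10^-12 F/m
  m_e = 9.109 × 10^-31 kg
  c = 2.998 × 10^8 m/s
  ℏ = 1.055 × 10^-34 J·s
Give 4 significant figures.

Planck length: ℓ_P = √(ℏG/c³) = 1.616 × 10^-35 m
Bohr radius: a₀ = 4πε₀ℏ²/(m_e e²) = 5.297 × 10^-11 m
36 × 1.616 × 10^-35 / 5.297 × 10^-11 = 1.099 × 10^-23

1.099 × 10^-23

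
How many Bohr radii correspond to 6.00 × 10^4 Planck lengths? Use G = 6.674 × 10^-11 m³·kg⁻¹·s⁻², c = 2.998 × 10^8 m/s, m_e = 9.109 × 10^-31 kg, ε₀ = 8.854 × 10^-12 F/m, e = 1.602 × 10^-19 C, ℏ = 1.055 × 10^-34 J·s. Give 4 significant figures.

Planck length: ℓ_P = √(ℏG/c³) = 1.616 × 10^-35 m
Bohr radius: a₀ = 4πε₀ℏ²/(m_e e²) = 5.297 × 10^-11 m
6.00 × 10^4 × 1.616 × 10^-35 / 5.297 × 10^-11 = 1.831 × 10^-20

1.831 × 10^-20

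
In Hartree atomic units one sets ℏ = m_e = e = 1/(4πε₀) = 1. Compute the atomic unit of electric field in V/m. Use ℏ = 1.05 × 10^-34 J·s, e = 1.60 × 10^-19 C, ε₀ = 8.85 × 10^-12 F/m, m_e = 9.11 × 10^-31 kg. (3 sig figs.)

E_au = E_h/(e a₀) = m_e²e⁵/((4πε₀)³ℏ⁴)
E_h = 4.38 × 10^-18 J
a₀ = 5.26 × 10^-11 m
E_h/(e·a₀) = 5.20 × 10^11 V/m

5.20 × 10^11 V/m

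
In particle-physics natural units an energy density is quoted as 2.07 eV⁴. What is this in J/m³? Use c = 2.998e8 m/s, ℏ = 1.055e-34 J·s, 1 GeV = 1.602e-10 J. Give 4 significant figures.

[E]/[L]³ = [E]⁴/(ℏc)³; restore (ℏc)⁻³.
1 GeV⁴ → 1/(ℏc)³ × (1 GeV in J)⁴ = 2.082e37 J/m³.
Convert the energy scale: 2.07 eV⁴ = 2.07e-36 GeV⁴.
Result: 2.07e-36 × 2.082e37 = 43.09 J/m³.

43.09 J/m³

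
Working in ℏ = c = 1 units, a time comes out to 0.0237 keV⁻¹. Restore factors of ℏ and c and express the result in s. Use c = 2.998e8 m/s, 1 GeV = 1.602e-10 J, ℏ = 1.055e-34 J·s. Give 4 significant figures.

1.561e-20 s

A time is [E]⁻¹ in ℏ=c=1; restore one factor of ℏ.
1 GeV⁻¹ → ℏ × (1 GeV in J)⁻¹ = 6.586e-25 s.
Convert the energy scale: 0.0237 keV⁻¹ = 2.37e4 GeV⁻¹.
Result: 2.37e4 × 6.586e-25 = 1.561e-20 s.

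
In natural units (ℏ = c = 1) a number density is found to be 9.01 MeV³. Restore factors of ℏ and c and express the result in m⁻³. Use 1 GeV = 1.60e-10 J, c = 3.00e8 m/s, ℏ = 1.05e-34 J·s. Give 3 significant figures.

1.18e39 m⁻³

Number density is [L]⁻³ = [E]³/(ℏc)³.
1 GeV³ → 1/(ℏc)³ × (1 GeV in J)³ = 1.31e47 m⁻³.
Convert the energy scale: 9.01 MeV³ = 9.01e-9 GeV³.
Result: 9.01e-9 × 1.31e47 = 1.18e39 m⁻³.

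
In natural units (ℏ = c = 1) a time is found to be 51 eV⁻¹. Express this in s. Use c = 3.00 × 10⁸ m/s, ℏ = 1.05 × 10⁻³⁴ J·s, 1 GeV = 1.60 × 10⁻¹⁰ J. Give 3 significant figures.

3.35 × 10⁻¹⁴ s

A time is [E]⁻¹ in ℏ=c=1; restore one factor of ℏ.
1 GeV⁻¹ → ℏ × (1 GeV in J)⁻¹ = 6.56 × 10⁻²⁵ s.
Convert the energy scale: 51 eV⁻¹ = 5.10 × 10¹⁰ GeV⁻¹.
Result: 5.10 × 10¹⁰ × 6.56 × 10⁻²⁵ = 3.35 × 10⁻¹⁴ s.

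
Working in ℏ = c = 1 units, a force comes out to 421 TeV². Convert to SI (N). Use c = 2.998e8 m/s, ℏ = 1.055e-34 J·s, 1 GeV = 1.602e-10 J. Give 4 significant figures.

Force is [E]/[L] = [E]²/(ℏc); restore (ℏc)⁻¹.
1 GeV² → 1/(ℏc) × (1 GeV in J)² = 8.114e5 N.
Convert the energy scale: 421 TeV² = 4.21e8 GeV².
Result: 4.21e8 × 8.114e5 = 3.416e14 N.

3.416e14 N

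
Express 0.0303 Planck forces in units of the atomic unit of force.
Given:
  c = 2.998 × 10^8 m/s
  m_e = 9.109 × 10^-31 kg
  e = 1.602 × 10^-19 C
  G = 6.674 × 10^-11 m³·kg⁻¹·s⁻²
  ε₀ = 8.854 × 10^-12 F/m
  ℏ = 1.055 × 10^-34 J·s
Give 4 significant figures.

Planck force: F_P = c⁴/G = 1.210 × 10^44 N
atomic unit of force: F_au = E_h/a₀ = m_e²e⁶/((4πε₀)³ℏ⁴) = 8.220 × 10^-8 N
0.0303 × 1.210 × 10^44 / 8.220 × 10^-8 = 4.462 × 10^49

4.462 × 10^49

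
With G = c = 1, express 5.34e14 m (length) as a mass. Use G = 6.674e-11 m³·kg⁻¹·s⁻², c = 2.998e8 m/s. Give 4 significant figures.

7.191e41 kg

Length → mass via c²/G.
5.34e14 m × (c²/G) = 7.191e41 kg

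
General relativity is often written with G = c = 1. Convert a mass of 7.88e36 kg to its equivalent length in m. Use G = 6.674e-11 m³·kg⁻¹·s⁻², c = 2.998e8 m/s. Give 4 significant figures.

5.851e9 m

In G = c = 1 units mass has dimensions of length; the conversion factor is G/c².
7.88e36 kg × (G/c²) = 5.851e9 m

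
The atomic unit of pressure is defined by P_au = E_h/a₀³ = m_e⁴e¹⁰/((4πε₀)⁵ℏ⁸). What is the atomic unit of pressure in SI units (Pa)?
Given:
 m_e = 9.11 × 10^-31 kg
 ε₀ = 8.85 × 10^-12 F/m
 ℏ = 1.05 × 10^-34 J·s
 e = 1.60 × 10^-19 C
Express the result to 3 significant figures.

P_au = E_h/a₀³ = m_e⁴e¹⁰/((4πε₀)⁵ℏ⁸)
E_h = 4.38 × 10^-18 J
a₀ = 5.26 × 10^-11 m
E_h/a₀³ = 3.01 × 10^13 Pa

3.01 × 10^13 Pa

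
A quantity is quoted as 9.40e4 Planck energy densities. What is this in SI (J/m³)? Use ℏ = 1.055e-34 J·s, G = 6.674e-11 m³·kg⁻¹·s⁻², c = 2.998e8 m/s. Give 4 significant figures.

4.354e118 J/m³

One Planck energy density: u_P = c⁷/(ℏG²) = 4.632e113 J/m³.
9.40e4 × 4.632e113 J/m³ = 4.354e118 J/m³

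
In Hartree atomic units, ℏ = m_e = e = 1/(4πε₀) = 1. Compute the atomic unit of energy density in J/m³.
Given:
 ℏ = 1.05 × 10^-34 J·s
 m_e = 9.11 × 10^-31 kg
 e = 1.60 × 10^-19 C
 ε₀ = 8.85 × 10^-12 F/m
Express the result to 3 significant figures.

From ℏ = m_e = e = 1/(4πε₀) = 1 the energy density scale is u_au = E_h/a₀³ = m_e⁴e¹⁰/((4πε₀)⁵ℏ⁸).
E_h = 4.38 × 10^-18 J
a₀ = 5.26 × 10^-11 m
E_h/a₀³ = 3.01 × 10^13 J/m³

3.01 × 10^13 J/m³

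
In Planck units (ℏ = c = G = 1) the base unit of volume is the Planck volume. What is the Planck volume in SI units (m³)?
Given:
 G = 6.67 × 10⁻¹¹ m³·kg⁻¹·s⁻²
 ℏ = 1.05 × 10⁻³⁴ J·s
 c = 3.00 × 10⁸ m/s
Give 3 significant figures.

4.18 × 10⁻¹⁰⁵ m³

V_P = (ℏG/c³)^(3/2)
  = √(1.75 × 10⁻²⁰⁹)
  = 4.18 × 10⁻¹⁰⁵ m³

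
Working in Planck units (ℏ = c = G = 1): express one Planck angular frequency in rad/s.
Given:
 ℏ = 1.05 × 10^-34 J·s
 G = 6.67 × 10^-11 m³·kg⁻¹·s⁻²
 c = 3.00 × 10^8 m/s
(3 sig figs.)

1.86 × 10^43 rad/s

Dimensional analysis gives ω_P = √(c⁵/(ℏG)).
  = √(3.47 × 10^86)
  = 1.86 × 10^43 rad/s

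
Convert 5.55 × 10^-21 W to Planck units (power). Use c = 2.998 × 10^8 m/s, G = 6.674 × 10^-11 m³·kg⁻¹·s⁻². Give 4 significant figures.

Planck power: P_P = c⁵/G = 3.629 × 10^52 W.
5.55 × 10^-21 / 3.629 × 10^52 = 1.529 × 10^-73

1.529 × 10^-73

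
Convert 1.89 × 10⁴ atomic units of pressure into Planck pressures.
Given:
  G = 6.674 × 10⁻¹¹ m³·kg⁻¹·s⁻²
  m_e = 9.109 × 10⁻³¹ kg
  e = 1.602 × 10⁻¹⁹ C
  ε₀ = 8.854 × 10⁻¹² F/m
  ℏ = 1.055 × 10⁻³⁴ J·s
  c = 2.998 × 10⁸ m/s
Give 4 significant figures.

atomic unit of pressure: P_au = E_h/a₀³ = m_e⁴e¹⁰/((4πε₀)⁵ℏ⁸) = 2.929 × 10¹³ Pa
Planck pressure: p_P = c⁷/(ℏG²) = 4.632 × 10¹¹³ Pa
1.89 × 10⁴ × 2.929 × 10¹³ / 4.632 × 10¹¹³ = 1.195 × 10⁻⁹⁶

1.195 × 10⁻⁹⁶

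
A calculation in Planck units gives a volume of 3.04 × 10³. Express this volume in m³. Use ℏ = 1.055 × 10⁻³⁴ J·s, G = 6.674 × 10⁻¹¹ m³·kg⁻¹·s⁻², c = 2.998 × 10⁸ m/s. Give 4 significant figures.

One Planck volume: V_P = (ℏG/c³)^(3/2) = 4.224 × 10⁻¹⁰⁵ m³.
3.04 × 10³ × 4.224 × 10⁻¹⁰⁵ m³ = 1.284 × 10⁻¹⁰¹ m³

1.284 × 10⁻¹⁰¹ m³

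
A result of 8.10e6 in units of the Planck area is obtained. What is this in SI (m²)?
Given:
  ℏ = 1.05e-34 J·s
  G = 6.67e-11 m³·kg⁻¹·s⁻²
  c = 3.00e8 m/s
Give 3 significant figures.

One Planck area: A_P = ℏG/c³ = 2.59e-70 m².
8.10e6 × 2.59e-70 m² = 2.10e-63 m²

2.10e-63 m²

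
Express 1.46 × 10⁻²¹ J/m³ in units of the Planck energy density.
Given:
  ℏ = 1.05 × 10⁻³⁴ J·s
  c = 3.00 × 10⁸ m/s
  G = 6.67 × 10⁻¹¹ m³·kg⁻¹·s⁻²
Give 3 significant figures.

3.12 × 10⁻¹³⁵

Planck energy density: u_P = c⁷/(ℏG²) = 4.68 × 10¹¹³ J/m³.
1.46 × 10⁻²¹ / 4.68 × 10¹¹³ = 3.12 × 10⁻¹³⁵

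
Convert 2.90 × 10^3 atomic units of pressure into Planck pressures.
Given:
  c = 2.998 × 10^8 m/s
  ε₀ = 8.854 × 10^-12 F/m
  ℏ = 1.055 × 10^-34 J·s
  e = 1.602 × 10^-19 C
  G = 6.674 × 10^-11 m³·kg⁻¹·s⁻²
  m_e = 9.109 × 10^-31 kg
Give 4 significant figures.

atomic unit of pressure: P_au = E_h/a₀³ = m_e⁴e¹⁰/((4πε₀)⁵ℏ⁸) = 2.929 × 10^13 Pa
Planck pressure: p_P = c⁷/(ℏG²) = 4.632 × 10^113 Pa
2.90 × 10^3 × 2.929 × 10^13 / 4.632 × 10^113 = 1.834 × 10^-97

1.834 × 10^-97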